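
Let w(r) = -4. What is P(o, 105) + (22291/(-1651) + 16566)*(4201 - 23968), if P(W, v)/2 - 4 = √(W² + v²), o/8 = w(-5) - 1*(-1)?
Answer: -540196022017/1651 + 6*√1289 ≈ -3.2719e+8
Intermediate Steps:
o = -24 (o = 8*(-4 - 1*(-1)) = 8*(-4 + 1) = 8*(-3) = -24)
P(W, v) = 8 + 2*√(W² + v²)
P(o, 105) + (22291/(-1651) + 16566)*(4201 - 23968) = (8 + 2*√((-24)² + 105²)) + (22291/(-1651) + 16566)*(4201 - 23968) = (8 + 2*√(576 + 11025)) + (22291*(-1/1651) + 16566)*(-19767) = (8 + 2*√11601) + (-22291/1651 + 16566)*(-19767) = (8 + 2*(3*√1289)) + (27328175/1651)*(-19767) = (8 + 6*√1289) - 540196035225/1651 = -540196022017/1651 + 6*√1289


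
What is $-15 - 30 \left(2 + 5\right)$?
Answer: $-225$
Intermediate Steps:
$-15 - 30 \left(2 + 5\right) = -15 - 210 = -225$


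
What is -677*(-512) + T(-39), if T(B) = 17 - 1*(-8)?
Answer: 346649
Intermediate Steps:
T(B) = 25 (T(B) = 17 + 8 = 25)
-677*(-512) + T(-39) = -677*(-512) + 25 = 346624 + 25 = 346649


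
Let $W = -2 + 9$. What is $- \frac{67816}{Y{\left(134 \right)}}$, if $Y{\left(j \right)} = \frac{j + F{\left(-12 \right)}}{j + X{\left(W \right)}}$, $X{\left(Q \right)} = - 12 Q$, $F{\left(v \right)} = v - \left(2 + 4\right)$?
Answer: $- \frac{847700}{29} \approx -29231.0$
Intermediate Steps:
$F{\left(v \right)} = -6 + v$ ($F{\left(v \right)} = v - 6 = -6 + v$)
$W = 7$
$Y{\left(j \right)} = \frac{-18 + j}{-84 + j}$ ($Y{\left(j \right)} = \frac{j - 18}{j - 84} = \frac{-18 + j}{-84 + j}$)
$- \frac{67816}{Y{\left(134 \right)}} = - \frac{67816}{\frac{1}{-84 + 134} \left(-18 + 134\right)} = - \frac{67816}{\frac{1}{50} \cdot 116} = - \frac{67816}{\frac{58}{25}} = \left(-67816\right) \frac{25}{58} = - \frac{847700}{29}$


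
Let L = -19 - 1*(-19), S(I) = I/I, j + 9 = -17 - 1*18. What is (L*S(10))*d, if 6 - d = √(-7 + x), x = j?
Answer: 0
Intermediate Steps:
j = -44 (j = -9 + (-17 - 1*18) = -9 + (-17 - 18) = -9 - 35 = -44)
x = -44
d = 6 - I*√51 (d = 6 - √(-7 - 44) = 6 - √(-51) = 6 - I*√51 ≈ 6.0 - 7.1414*I)
S(I) = 1
L = 0 (L = -19 + 19 = 0)
(L*S(10))*d = (0*1)*(6 - I*√51) = 0*(6 - I*√51) = 0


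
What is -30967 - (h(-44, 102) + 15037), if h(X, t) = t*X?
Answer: -41516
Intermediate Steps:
h(X, t) = X*t
-30967 - (h(-44, 102) + 15037) = -30967 - (-44*102 + 15037) = -30967 - (-4488 + 15037) = -30967 - 1*10549 = -30967 - 10549 = -41516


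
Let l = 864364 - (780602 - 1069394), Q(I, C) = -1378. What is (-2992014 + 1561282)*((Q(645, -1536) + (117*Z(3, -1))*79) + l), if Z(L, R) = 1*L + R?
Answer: -1674334153248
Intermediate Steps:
Z(L, R) = L + R
l = 1153156 (l = 864364 - 1*(-288792) = 864364 + 288792 = 1153156)
(-2992014 + 1561282)*((Q(645, -1536) + (117*Z(3, -1))*79) + l) = (-2992014 + 1561282)*((-1378 + (117*(3 - 1))*79) + 1153156) = -1430732*((-1378 + (117*2)*79) + 1153156) = -1430732*((-1378 + 234*79) + 1153156) = -1430732*((-1378 + 18486) + 1153156) = -1430732*(17108 + 1153156) = -1430732*1170264 = -1674334153248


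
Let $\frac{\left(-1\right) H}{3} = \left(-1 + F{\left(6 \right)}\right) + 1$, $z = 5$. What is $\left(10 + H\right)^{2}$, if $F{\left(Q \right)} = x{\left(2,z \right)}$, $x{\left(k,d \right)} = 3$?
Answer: $1$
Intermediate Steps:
$F{\left(Q \right)} = 3$
$H = -9$ ($H = - 3 \left(\left(-1 + 3\right) + 1\right) = - 3 \left(2 + 1\right) = \left(-3\right) 3 = -9$)
$\left(10 + H\right)^{2} = \left(10 - 9\right)^{2} = 1^{2} = 1$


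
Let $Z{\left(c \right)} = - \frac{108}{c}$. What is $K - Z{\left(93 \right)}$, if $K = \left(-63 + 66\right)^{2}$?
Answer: $\frac{315}{31} \approx 10.161$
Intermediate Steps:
$K = 9$ ($K = 3^{2} = 9$)
$K - Z{\left(93 \right)} = 9 - - \frac{108}{93} = 9 - \left(-108\right) \frac{1}{93} = 9 - - \frac{36}{31} = 9 + \frac{36}{31} = \frac{315}{31}$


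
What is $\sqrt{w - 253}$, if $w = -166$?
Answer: $i \sqrt{419} \approx 20.469 i$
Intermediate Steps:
$\sqrt{w - 253} = \sqrt{-166 - 253} = \sqrt{-419} = i \sqrt{419}$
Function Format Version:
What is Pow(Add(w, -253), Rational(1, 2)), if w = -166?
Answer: Mul(I, Pow(419, Rational(1, 2))) ≈ Mul(20.469, I)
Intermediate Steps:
Pow(Add(w, -253), Rational(1, 2)) = Pow(Add(-166, -253), Rational(1, 2)) = Pow(-419, Rational(1, 2)) = Mul(I, Pow(419, Rational(1, 2)))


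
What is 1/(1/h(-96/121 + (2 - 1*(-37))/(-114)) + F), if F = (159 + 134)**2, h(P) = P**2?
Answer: 27258841/2340165382613 ≈ 1.1648e-5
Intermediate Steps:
F = 85849 (F = 293**2 = 85849)
1/(1/h(-96/121 + (2 - 1*(-37))/(-114)) + F) = 1/(1/((-96/121 + (2 - 1*(-37))/(-114))**2) + 85849) = 1/(1/((-96*1/121 + (2 + 37)*(-1/114))**2) + 85849) = 1/(1/((-96/121 + 39*(-1/114))**2) + 85849) = 1/(1/((-96/121 - 13/38)**2) + 85849) = 1/(1/((-5221/4598)**2) + 85849) = 1/(1/(27258841/21141604) + 85849) = 1/(21141604/27258841 + 85849) = 1/(2340165382613/27258841) = 27258841/2340165382613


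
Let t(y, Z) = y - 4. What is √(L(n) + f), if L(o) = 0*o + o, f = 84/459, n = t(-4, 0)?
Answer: 2*I*√5083/51 ≈ 2.7959*I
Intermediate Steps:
t(y, Z) = -4 + y
n = -8 (n = -4 - 4 = -8)
f = 28/153 (f = 84*(1/459) = 28/153 ≈ 0.18301)
L(o) = o (L(o) = 0 + o = o)
√(L(n) + f) = √(-8 + 28/153) = √(-1196/153) = 2*I*√5083/51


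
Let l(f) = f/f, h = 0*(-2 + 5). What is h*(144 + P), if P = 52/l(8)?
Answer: 0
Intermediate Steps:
h = 0 (h = 0*3 = 0)
l(f) = 1
P = 52 (P = 52/1 = 52*1 = 52)
h*(144 + P) = 0*(144 + 52) = 0*196 = 0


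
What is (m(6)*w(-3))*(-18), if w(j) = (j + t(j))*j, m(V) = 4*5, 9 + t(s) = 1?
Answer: -11880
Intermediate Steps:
t(s) = -8 (t(s) = -9 + 1 = -8)
m(V) = 20
w(j) = j*(-8 + j) (w(j) = (j - 8)*j = (-8 + j)*j = j*(-8 + j))
(m(6)*w(-3))*(-18) = (20*(-3*(-8 - 3)))*(-18) = (20*(-3*(-11)))*(-18) = (20*33)*(-18) = 660*(-18) = -11880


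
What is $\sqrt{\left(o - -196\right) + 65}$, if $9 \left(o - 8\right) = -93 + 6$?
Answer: $\frac{\sqrt{2334}}{3} \approx 16.104$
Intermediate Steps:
$o = - \frac{5}{3}$ ($o = 8 + \frac{-93 + 6}{9} = 8 + \frac{1}{9} \left(-87\right) = 8 - \frac{29}{3} = - \frac{5}{3} \approx -1.6667$)
$\sqrt{\left(o - -196\right) + 65} = \sqrt{\left(- \frac{5}{3} - -196\right) + 65} = \sqrt{\left(- \frac{5}{3} + 196\right) + 65} = \sqrt{\frac{583}{3} + 65} = \sqrt{\frac{778}{3}} = \frac{\sqrt{2334}}{3}$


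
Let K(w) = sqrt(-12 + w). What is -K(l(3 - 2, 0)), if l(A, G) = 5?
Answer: -I*sqrt(7) ≈ -2.6458*I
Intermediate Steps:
-K(l(3 - 2, 0)) = -sqrt(-12 + 5) = -sqrt(-7) = -I*sqrt(7)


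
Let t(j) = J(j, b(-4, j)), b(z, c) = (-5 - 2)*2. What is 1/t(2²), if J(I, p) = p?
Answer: -1/14 ≈ -0.071429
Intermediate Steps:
b(z, c) = -14 (b(z, c) = -7*2 = -14)
t(j) = -14
1/t(2²) = 1/(-14) = -1/14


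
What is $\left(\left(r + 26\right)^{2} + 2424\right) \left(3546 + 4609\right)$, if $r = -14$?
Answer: $20942040$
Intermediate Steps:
$\left(\left(r + 26\right)^{2} + 2424\right) \left(3546 + 4609\right) = \left(\left(-14 + 26\right)^{2} + 2424\right) \left(3546 + 4609\right) = \left(12^{2} + 2424\right) 8155 = \left(144 + 2424\right) 8155 = 2568 \cdot 8155 = 20942040$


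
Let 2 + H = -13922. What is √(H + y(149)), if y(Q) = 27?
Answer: I*√13897 ≈ 117.89*I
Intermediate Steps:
H = -13924 (H = -2 - 13922 = -13924)
√(H + y(149)) = √(-13924 + 27) = √(-13897) = I*√13897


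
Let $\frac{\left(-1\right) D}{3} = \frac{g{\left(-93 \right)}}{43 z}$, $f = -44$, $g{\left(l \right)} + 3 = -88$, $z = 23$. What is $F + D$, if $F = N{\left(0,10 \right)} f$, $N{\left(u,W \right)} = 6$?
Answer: $- \frac{260823}{989} \approx -263.72$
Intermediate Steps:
$g{\left(l \right)} = -91$ ($g{\left(l \right)} = -3 - 88 = -91$)
$D = \frac{273}{989}$ ($D = - 3 \left(- \frac{91}{43 \cdot 23}\right) = - 3 \left(- \frac{91}{989}\right) = - 3 \left(\left(-91\right) \frac{1}{989}\right) = \left(-3\right) \left(- \frac{91}{989}\right) = \frac{273}{989} \approx 0.27604$)
$F = -264$ ($F = 6 \left(-44\right) = -264$)
$F + D = -264 + \frac{273}{989} = - \frac{260823}{989}$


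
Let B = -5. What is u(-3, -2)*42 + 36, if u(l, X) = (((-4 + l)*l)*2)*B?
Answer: -8784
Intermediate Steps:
u(l, X) = -10*l*(-4 + l) (u(l, X) = (((-4 + l)*l)*2)*(-5) = ((l*(-4 + l))*2)*(-5) = (2*l*(-4 + l))*(-5) = -10*l*(-4 + l))
u(-3, -2)*42 + 36 = (10*(-3)*(4 - 1*(-3)))*42 + 36 = (10*(-3)*(4 + 3))*42 + 36 = (10*(-3)*7)*42 + 36 = -210*42 + 36 = -8820 + 36 = -8784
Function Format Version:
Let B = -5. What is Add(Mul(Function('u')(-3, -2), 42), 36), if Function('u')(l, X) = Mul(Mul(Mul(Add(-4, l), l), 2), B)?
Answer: -8784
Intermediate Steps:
Function('u')(l, X) = Mul(-10, l, Add(-4, l)) (Function('u')(l, X) = Mul(Mul(Mul(Add(-4, l), l), 2), -5) = Mul(Mul(Mul(l, Add(-4, l)), 2), -5) = Mul(Mul(2, l, Add(-4, l)), -5) = Mul(-10, l, Add(-4, l)))
Add(Mul(Function('u')(-3, -2), 42), 36) = Add(Mul(Mul(10, -3, Add(4, Mul(-1, -3))), 42), 36) = Add(Mul(Mul(10, -3, Add(4, 3)), 42), 36) = Add(Mul(Mul(10, -3, 7), 42), 36) = Add(Mul(-210, 42), 36) = Add(-8820, 36) = -8784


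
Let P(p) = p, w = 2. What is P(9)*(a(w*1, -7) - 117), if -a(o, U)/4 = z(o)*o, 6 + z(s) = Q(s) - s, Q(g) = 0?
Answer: -477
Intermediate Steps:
z(s) = -6 - s (z(s) = -6 + (0 - s) = -6 - s)
a(o, U) = -4*o*(-6 - o) (a(o, U) = -4*(-6 - o)*o = -4*o*(-6 - o))
P(9)*(a(w*1, -7) - 117) = 9*(4*(2*1)*(6 + 2*1) - 117) = 9*(4*2*(6 + 2) - 117) = 9*(4*2*8 - 117) = 9*(64 - 117) = 9*(-53) = -477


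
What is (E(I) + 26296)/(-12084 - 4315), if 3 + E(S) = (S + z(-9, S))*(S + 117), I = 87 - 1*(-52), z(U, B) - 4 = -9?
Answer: -60597/16399 ≈ -3.6952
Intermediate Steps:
z(U, B) = -5 (z(U, B) = 4 - 9 = -5)
I = 139 (I = 87 + 52 = 139)
E(S) = -3 + (-5 + S)*(117 + S) (E(S) = -3 + (S - 5)*(S + 117) = -3 + (-5 + S)*(117 + S))
(E(I) + 26296)/(-12084 - 4315) = ((-588 + 139² + 112*139) + 26296)/(-12084 - 4315) = ((-588 + 19321 + 15568) + 26296)/(-16399) = (34301 + 26296)*(-1/16399) = 60597*(-1/16399) = -60597/16399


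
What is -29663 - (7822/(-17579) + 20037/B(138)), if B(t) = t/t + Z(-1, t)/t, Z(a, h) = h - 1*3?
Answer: -63653462463/1599689 ≈ -39791.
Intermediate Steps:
Z(a, h) = -3 + h (Z(a, h) = h - 3 = -3 + h)
B(t) = 1 + (-3 + t)/t (B(t) = t/t + (-3 + t)/t = 1 + (-3 + t)/t)
-29663 - (7822/(-17579) + 20037/B(138)) = -29663 - (7822/(-17579) + 20037/(2 - 3/138)) = -29663 - (7822*(-1/17579) + 20037/(2 - 3*1/138)) = -29663 - (-7822/17579 + 20037/(2 - 1/46)) = -29663 - (-7822/17579 + 20037/(91/46)) = -29663 - (-7822/17579 + 20037*(46/91)) = -29663 - (-7822/17579 + 921702/91) = -29663 - 1*16201887656/1599689 = -29663 - 16201887656/1599689 = -63653462463/1599689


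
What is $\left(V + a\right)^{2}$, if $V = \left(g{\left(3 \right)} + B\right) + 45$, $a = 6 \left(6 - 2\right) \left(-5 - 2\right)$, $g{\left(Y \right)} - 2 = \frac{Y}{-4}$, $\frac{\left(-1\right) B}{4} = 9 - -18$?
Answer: $\frac{844561}{16} \approx 52785.0$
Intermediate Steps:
$B = -108$ ($B = - 4 \left(9 - -18\right) = - 4 \left(9 + 18\right) = \left(-4\right) 27 = -108$)
$g{\left(Y \right)} = 2 - \frac{Y}{4}$ ($g{\left(Y \right)} = 2 + \frac{Y}{-4} = 2 + Y \left(- \frac{1}{4}\right) = 2 - \frac{Y}{4}$)
$a = -168$ ($a = 6 \cdot 4 \left(-7\right) = 6 \left(-28\right) = -168$)
$V = - \frac{247}{4}$ ($V = \left(\left(2 - \frac{3}{4}\right) - 108\right) + 45 = \left(\frac{5}{4} - 108\right) + 45 = - \frac{427}{4} + 45 = - \frac{247}{4} \approx -61.75$)
$\left(V + a\right)^{2} = \left(- \frac{247}{4} - 168\right)^{2} = \left(- \frac{919}{4}\right)^{2} = \frac{844561}{16}$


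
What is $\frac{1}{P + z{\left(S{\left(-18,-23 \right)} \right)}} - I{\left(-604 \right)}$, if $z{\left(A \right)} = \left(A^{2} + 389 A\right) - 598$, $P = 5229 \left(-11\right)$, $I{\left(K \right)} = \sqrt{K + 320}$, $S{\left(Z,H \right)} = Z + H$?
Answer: $- \frac{1}{72385} - 2 i \sqrt{71} \approx -1.3815 \cdot 10^{-5} - 16.852 i$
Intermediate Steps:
$S{\left(Z,H \right)} = H + Z$
$I{\left(K \right)} = \sqrt{320 + K}$
$P = -57519$
$z{\left(A \right)} = -598 + A^{2} + 389 A$
$\frac{1}{P + z{\left(S{\left(-18,-23 \right)} \right)}} - I{\left(-604 \right)} = \frac{1}{-57519 + \left(-598 + \left(-23 - 18\right)^{2} + 389 \left(-23 - 18\right)\right)} - \sqrt{320 - 604} = \frac{1}{-57519 + \left(-598 + \left(-41\right)^{2} + 389 \left(-41\right)\right)} - \sqrt{-284} = \frac{1}{-57519 - 14866} - 2 i \sqrt{71} = \frac{1}{-72385} - 2 i \sqrt{71} = - \frac{1}{72385} - 2 i \sqrt{71}$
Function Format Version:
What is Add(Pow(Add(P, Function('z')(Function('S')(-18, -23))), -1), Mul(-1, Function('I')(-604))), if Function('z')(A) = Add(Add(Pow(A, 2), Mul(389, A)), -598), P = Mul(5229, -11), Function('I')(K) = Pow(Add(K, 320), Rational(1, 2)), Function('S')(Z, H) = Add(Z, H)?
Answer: Add(Rational(-1, 72385), Mul(-2, I, Pow(71, Rational(1, 2)))) ≈ Add(-1.3815e-5, Mul(-16.852, I))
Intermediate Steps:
Function('S')(Z, H) = Add(H, Z)
Function('I')(K) = Pow(Add(320, K), Rational(1, 2))
P = -57519
Function('z')(A) = Add(-598, Pow(A, 2), Mul(389, A))
Add(Pow(Add(P, Function('z')(Function('S')(-18, -23))), -1), Mul(-1, Function('I')(-604))) = Add(Pow(Add(-57519, Add(-598, Pow(Add(-23, -18), 2), Mul(389, Add(-23, -18)))), -1), Mul(-1, Pow(Add(320, -604), Rational(1, 2)))) = Add(Pow(Add(-57519, Add(-598, Pow(-41, 2), Mul(389, -41))), -1), Mul(-1, Pow(-284, Rational(1, 2)))) = Add(Pow(Add(-57519, Add(-598, 1681, -15949)), -1), Mul(-1, Mul(2, I, Pow(71, Rational(1, 2))))) = Add(Pow(Add(-57519, -14866), -1), Mul(-2, I, Pow(71, Rational(1, 2)))) = Add(Pow(-72385, -1), Mul(-2, I, Pow(71, Rational(1, 2)))) = Add(Rational(-1, 72385), Mul(-2, I, Pow(71, Rational(1, 2))))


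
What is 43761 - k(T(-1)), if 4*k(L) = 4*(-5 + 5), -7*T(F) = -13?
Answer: 43761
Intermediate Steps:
T(F) = 13/7 (T(F) = -⅐*(-13) = 13/7)
k(L) = 0 (k(L) = (4*(-5 + 5))/4 = (4*0)/4 = (¼)*0 = 0)
43761 - k(T(-1)) = 43761 - 1*0 = 43761 + 0 = 43761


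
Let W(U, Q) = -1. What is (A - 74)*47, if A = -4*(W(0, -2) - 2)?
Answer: -2914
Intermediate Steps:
A = 12 (A = -4*(-1 - 2) = -4*(-3) = 12)
(A - 74)*47 = (12 - 74)*47 = -62*47 = -2914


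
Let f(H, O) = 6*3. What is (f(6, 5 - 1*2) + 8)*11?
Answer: 286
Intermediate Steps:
f(H, O) = 18
(f(6, 5 - 1*2) + 8)*11 = (18 + 8)*11 = 26*11 = 286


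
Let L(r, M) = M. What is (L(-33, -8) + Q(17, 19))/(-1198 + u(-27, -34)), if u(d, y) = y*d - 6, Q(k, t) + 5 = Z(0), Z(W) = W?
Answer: 1/22 ≈ 0.045455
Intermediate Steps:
Q(k, t) = -5 (Q(k, t) = -5 + 0 = -5)
u(d, y) = -6 + d*y (u(d, y) = d*y - 6 = -6 + d*y)
(L(-33, -8) + Q(17, 19))/(-1198 + u(-27, -34)) = (-8 - 5)/(-1198 + (-6 - 27*(-34))) = -13/(-1198 + (-6 + 918)) = -13/(-1198 + 912) = -13/(-286) = -1/286*(-13) = 1/22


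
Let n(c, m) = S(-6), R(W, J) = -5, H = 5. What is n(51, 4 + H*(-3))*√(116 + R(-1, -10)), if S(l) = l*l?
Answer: 36*√111 ≈ 379.28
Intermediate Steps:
S(l) = l²
n(c, m) = 36 (n(c, m) = (-6)² = 36)
n(51, 4 + H*(-3))*√(116 + R(-1, -10)) = 36*√(116 - 5) = 36*√111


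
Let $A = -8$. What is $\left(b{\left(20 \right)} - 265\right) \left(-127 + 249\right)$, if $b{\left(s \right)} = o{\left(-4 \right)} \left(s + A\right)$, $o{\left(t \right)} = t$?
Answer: $-38186$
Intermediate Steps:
$b{\left(s \right)} = 32 - 4 s$ ($b{\left(s \right)} = - 4 \left(s - 8\right) = - 4 \left(-8 + s\right) = 32 - 4 s$)
$\left(b{\left(20 \right)} - 265\right) \left(-127 + 249\right) = \left(\left(32 - 80\right) - 265\right) \left(-127 + 249\right) = \left(\left(32 - 80\right) - 265\right) 122 = \left(-48 - 265\right) 122 = \left(-313\right) 122 = -38186$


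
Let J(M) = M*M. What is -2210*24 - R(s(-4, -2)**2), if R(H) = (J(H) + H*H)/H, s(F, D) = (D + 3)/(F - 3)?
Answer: -2598962/49 ≈ -53040.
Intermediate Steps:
J(M) = M**2
s(F, D) = (3 + D)/(-3 + F)
R(H) = 2*H (R(H) = (H**2 + H*H)/H = (H**2 + H**2)/H = (2*H**2)/H = 2*H)
-2210*24 - R(s(-4, -2)**2) = -2210*24 - 2*((3 - 2)/(-3 - 4))**2 = -53040 - 2*(1/(-7))**2 = -53040 - 2*(-1/7*1)**2 = -53040 - 2*(-1/7)**2 = -53040 - 2/49 = -2598962/49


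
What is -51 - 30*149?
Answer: -4521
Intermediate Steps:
-51 - 30*149 = -51 - 4470 = -4521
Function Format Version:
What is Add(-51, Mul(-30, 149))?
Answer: -4521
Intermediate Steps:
Add(-51, Mul(-30, 149)) = Add(-51, -4470) = -4521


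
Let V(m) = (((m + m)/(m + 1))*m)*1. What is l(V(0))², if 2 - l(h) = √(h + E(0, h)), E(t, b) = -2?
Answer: (2 - I*√2)² ≈ 2.0 - 5.6569*I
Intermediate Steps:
V(m) = 2*m²/(1 + m) (V(m) = (((2*m)/(1 + m))*m)*1 = ((2*m/(1 + m))*m)*1 = (2*m²/(1 + m))*1 = 2*m²/(1 + m))
l(h) = 2 - √(-2 + h) (l(h) = 2 - √(h - 2) = 2 - √(-2 + h))
l(V(0))² = (2 - √(-2 + 2*0²/(1 + 0)))² = (2 - √(-2 + 2*0/1))² = (2 - √(-2 + 2*0*1))² = (2 - √(-2 + 0))² = (2 - √(-2))² = (2 - I*√2)²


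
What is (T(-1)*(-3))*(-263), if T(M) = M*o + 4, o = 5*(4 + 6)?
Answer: -36294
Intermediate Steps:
o = 50 (o = 5*10 = 50)
T(M) = 4 + 50*M (T(M) = M*50 + 4 = 50*M + 4 = 4 + 50*M)
(T(-1)*(-3))*(-263) = ((4 + 50*(-1))*(-3))*(-263) = ((4 - 50)*(-3))*(-263) = -46*(-3)*(-263) = 138*(-263) = -36294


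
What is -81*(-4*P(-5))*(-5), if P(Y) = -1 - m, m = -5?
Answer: -6480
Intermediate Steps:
P(Y) = 4 (P(Y) = -1 - 1*(-5) = -1 + 5 = 4)
-81*(-4*P(-5))*(-5) = -81*(-4*4)*(-5) = -(-1296)*(-5) = -81*80 = -6480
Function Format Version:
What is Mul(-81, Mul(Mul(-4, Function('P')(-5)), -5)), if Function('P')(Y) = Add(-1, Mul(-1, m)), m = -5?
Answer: -6480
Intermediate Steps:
Function('P')(Y) = 4 (Function('P')(Y) = Add(-1, Mul(-1, -5)) = Add(-1, 5) = 4)
Mul(-81, Mul(Mul(-4, Function('P')(-5)), -5)) = Mul(-81, Mul(Mul(-4, 4), -5)) = Mul(-81, Mul(-16, -5)) = Mul(-81, 80) = -6480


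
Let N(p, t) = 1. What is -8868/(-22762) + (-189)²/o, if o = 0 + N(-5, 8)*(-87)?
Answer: -135384981/330049 ≈ -410.20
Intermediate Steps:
o = -87 (o = 0 + 1*(-87) = 0 - 87 = -87)
-8868/(-22762) + (-189)²/o = -8868/(-22762) + (-189)²/(-87) = -8868*(-1/22762) + 35721*(-1/87) = 4434/11381 - 11907/29 = -135384981/330049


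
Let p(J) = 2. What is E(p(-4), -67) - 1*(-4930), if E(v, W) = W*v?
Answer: 4796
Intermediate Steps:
E(p(-4), -67) - 1*(-4930) = -67*2 - 1*(-4930) = -134 + 4930 = 4796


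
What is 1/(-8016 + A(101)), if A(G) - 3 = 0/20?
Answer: -1/8013 ≈ -0.00012480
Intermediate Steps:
A(G) = 3 (A(G) = 3 + 0/20 = 3 + 0*(1/20) = 3 + 0 = 3)
1/(-8016 + A(101)) = 1/(-8016 + 3) = 1/(-8013) = -1/8013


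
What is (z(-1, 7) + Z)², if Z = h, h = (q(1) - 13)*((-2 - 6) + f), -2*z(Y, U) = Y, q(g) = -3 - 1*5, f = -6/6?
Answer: 143641/4 ≈ 35910.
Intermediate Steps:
f = -1 (f = -6*⅙ = -1)
q(g) = -8 (q(g) = -3 - 5 = -8)
z(Y, U) = -Y/2
h = 189 (h = (-8 - 13)*((-2 - 6) - 1) = -21*(-8 - 1) = -21*(-9) = 189)
Z = 189
(z(-1, 7) + Z)² = (-½*(-1) + 189)² = (½ + 189)² = (379/2)² = 143641/4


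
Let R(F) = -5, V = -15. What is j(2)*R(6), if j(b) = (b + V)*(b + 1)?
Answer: 195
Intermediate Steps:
j(b) = (1 + b)*(-15 + b) (j(b) = (b - 15)*(b + 1) = (-15 + b)*(1 + b) = (1 + b)*(-15 + b))
j(2)*R(6) = (-15 + 2**2 - 14*2)*(-5) = (-15 + 4 - 28)*(-5) = -39*(-5) = 195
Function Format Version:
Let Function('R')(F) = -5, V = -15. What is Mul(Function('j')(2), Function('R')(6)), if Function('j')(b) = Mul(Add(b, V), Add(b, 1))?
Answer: 195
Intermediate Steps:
Function('j')(b) = Mul(Add(1, b), Add(-15, b)) (Function('j')(b) = Mul(Add(b, -15), Add(b, 1)) = Mul(Add(-15, b), Add(1, b)) = Mul(Add(1, b), Add(-15, b)))
Mul(Function('j')(2), Function('R')(6)) = Mul(Add(-15, Pow(2, 2), Mul(-14, 2)), -5) = Mul(Add(-15, 4, -28), -5) = Mul(-39, -5) = 195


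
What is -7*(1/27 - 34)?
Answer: 6419/27 ≈ 237.74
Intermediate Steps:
-7*(1/27 - 34) = -7*(-917/27) = 6419/27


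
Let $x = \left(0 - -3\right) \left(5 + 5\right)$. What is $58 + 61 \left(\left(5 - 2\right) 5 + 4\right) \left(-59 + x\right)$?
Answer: $-33553$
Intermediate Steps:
$x = 30$ ($x = \left(0 + 3\right) 10 = 3 \cdot 10 = 30$)
$58 + 61 \left(\left(5 - 2\right) 5 + 4\right) \left(-59 + x\right) = 58 + 61 \left(\left(5 - 2\right) 5 + 4\right) \left(-59 + 30\right) = 58 + 61 \left(3 \cdot 5 + 4\right) \left(-29\right) = 58 + 61 \left(15 + 4\right) \left(-29\right) = 58 + 61 \cdot 19 \left(-29\right) = 58 + 61 \left(-551\right) = 58 - 33611 = -33553$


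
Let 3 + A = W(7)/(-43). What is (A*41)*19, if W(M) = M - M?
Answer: -2337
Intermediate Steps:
W(M) = 0
A = -3 (A = -3 + 0/(-43) = -3 + 0*(-1/43) = -3 + 0 = -3)
(A*41)*19 = -3*41*19 = -123*19 = -2337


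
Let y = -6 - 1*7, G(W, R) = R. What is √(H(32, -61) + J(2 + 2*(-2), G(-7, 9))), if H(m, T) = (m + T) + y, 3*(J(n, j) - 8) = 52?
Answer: 5*I*√6/3 ≈ 4.0825*I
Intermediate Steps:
J(n, j) = 76/3 (J(n, j) = 8 + (⅓)*52 = 8 + 52/3 = 76/3)
y = -13 (y = -6 - 7 = -13)
H(m, T) = -13 + T + m (H(m, T) = (m + T) - 13 = (T + m) - 13 = -13 + T + m)
√(H(32, -61) + J(2 + 2*(-2), G(-7, 9))) = √((-13 - 61 + 32) + 76/3) = √(-42 + 76/3) = √(-50/3) = 5*I*√6/3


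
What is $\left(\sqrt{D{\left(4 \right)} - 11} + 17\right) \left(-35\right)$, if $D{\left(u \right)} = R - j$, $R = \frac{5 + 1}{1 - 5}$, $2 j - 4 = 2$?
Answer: $-595 - \frac{35 i \sqrt{62}}{2} \approx -595.0 - 137.8 i$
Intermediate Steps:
$j = 3$ ($j = 2 + \frac{1}{2} \cdot 2 = 2 + 1 = 3$)
$R = - \frac{3}{2}$ ($R = \frac{6}{-4} = 6 \left(- \frac{1}{4}\right) = - \frac{3}{2} \approx -1.5$)
$D{\left(u \right)} = - \frac{9}{2}$ ($D{\left(u \right)} = - \frac{3}{2} - 3 = - \frac{9}{2}$)
$\left(\sqrt{D{\left(4 \right)} - 11} + 17\right) \left(-35\right) = \left(\sqrt{- \frac{9}{2} - 11} + 17\right) \left(-35\right) = \left(\sqrt{- \frac{31}{2}} + 17\right) \left(-35\right) = \left(\frac{i \sqrt{62}}{2} + 17\right) \left(-35\right) = \left(17 + \frac{i \sqrt{62}}{2}\right) \left(-35\right) = -595 - \frac{35 i \sqrt{62}}{2}$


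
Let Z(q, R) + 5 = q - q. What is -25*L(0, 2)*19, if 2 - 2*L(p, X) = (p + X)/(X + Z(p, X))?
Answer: -1900/3 ≈ -633.33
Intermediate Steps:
Z(q, R) = -5 (Z(q, R) = -5 + (q - q) = -5 + 0 = -5)
L(p, X) = 1 - (X + p)/(2*(-5 + X)) (L(p, X) = 1 - (p + X)/(2*(X - 5)) = 1 - (X + p)/(2*(-5 + X)))
-25*L(0, 2)*19 = -25*(-10 + 2 - 1*0)/(2*(-5 + 2))*19 = -25*(-10 + 2 + 0)/(2*(-3))*19 = -25*(-1)*(-8)/(2*3)*19 = -25*4/3*19 = -100/3*19 = -1900/3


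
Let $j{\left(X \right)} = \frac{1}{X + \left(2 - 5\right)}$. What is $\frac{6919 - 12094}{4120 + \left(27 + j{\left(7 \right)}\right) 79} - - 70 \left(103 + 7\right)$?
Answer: $\frac{193180000}{25091} \approx 7699.2$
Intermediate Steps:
$j{\left(X \right)} = \frac{1}{-3 + X}$ ($j{\left(X \right)} = \frac{1}{X - 3} = \frac{1}{-3 + X}$)
$\frac{6919 - 12094}{4120 + \left(27 + j{\left(7 \right)}\right) 79} - - 70 \left(103 + 7\right) = \frac{6919 - 12094}{4120 + \left(27 + \frac{1}{-3 + 7}\right) 79} - - 70 \left(103 + 7\right) = - \frac{5175}{4120 + \left(27 + \frac{1}{4}\right) 79} - \left(-70\right) 110 = - \frac{5175}{4120 + \left(27 + \frac{1}{4}\right) 79} - -7700 = - \frac{5175}{4120 + \frac{109}{4} \cdot 79} + 7700 = - \frac{5175}{4120 + \frac{8611}{4}} + 7700 = - \frac{5175}{\frac{25091}{4}} + 7700 = \left(-5175\right) \frac{4}{25091} + 7700 = - \frac{20700}{25091} + 7700 = \frac{193180000}{25091}$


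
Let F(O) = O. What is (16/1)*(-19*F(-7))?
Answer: 2128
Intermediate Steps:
(16/1)*(-19*F(-7)) = (16/1)*(-19*(-7)) = (16*1)*133 = 16*133 = 2128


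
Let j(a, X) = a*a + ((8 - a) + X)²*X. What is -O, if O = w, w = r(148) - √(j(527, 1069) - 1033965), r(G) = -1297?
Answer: 1297 + 2*√80654066 ≈ 19259.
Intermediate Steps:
j(a, X) = a² + X*(8 + X - a)² (j(a, X) = a² + (8 + X - a)²*X = a² + X*(8 + X - a)²)
w = -1297 - 2*√80654066 (w = -1297 - √((527² + 1069*(8 + 1069 - 1*527)²) - 1033965) = -1297 - √((277729 + 1069*(8 + 1069 - 527)²) - 1033965) = -1297 - √((277729 + 1069*550²) - 1033965) = -1297 - √((277729 + 1069*302500) - 1033965) = -1297 - √((277729 + 323372500) - 1033965) = -1297 - √(323650229 - 1033965) = -1297 - √322616264 = -1297 - 2*√80654066 ≈ -19259.)
O = -1297 - 2*√80654066 ≈ -19259.
-O = -(-1297 - 2*√80654066) = 1297 + 2*√80654066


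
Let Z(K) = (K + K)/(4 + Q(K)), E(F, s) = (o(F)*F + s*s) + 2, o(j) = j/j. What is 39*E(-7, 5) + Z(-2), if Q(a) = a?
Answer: 778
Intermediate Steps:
o(j) = 1
E(F, s) = 2 + F + s**2 (E(F, s) = (1*F + s*s) + 2 = (F + s**2) + 2 = 2 + F + s**2)
Z(K) = 2*K/(4 + K) (Z(K) = (K + K)/(4 + K) = (2*K)/(4 + K) = 2*K/(4 + K))
39*E(-7, 5) + Z(-2) = 39*(2 - 7 + 5**2) + 2*(-2)/(4 - 2) = 39*(2 - 7 + 25) + 2*(-2)/2 = 39*20 + 2*(-2)*(1/2) = 780 - 2 = 778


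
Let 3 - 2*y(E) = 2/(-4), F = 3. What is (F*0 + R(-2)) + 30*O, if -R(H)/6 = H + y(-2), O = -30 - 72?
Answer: -6117/2 ≈ -3058.5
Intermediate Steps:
y(E) = 7/4 (y(E) = 3/2 - 1/(-4) = 3/2 - (-1)/4 = 3/2 - ½*(-½) = 3/2 + ¼ = 7/4)
O = -102
R(H) = -21/2 - 6*H (R(H) = -6*(H + 7/4) = -6*(7/4 + H) = -21/2 - 6*H)
(F*0 + R(-2)) + 30*O = (3*0 + (-21/2 - 6*(-2))) + 30*(-102) = (0 + (-21/2 + 12)) - 3060 = (0 + 3/2) - 3060 = 3/2 - 3060 = -6117/2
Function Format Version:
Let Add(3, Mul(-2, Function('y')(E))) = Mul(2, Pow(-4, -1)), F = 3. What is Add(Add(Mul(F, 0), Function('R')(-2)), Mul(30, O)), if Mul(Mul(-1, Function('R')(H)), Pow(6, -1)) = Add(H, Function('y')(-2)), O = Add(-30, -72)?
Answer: Rational(-6117, 2) ≈ -3058.5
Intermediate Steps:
Function('y')(E) = Rational(7, 4) (Function('y')(E) = Add(Rational(3, 2), Mul(Rational(-1, 2), Mul(2, Pow(-4, -1)))) = Add(Rational(3, 2), Mul(Rational(-1, 2), Mul(2, Rational(-1, 4)))) = Add(Rational(3, 2), Mul(Rational(-1, 2), Rational(-1, 2))) = Add(Rational(3, 2), Rational(1, 4)) = Rational(7, 4))
O = -102
Function('R')(H) = Add(Rational(-21, 2), Mul(-6, H)) (Function('R')(H) = Mul(-6, Add(H, Rational(7, 4))) = Mul(-6, Add(Rational(7, 4), H)) = Add(Rational(-21, 2), Mul(-6, H)))
Add(Add(Mul(F, 0), Function('R')(-2)), Mul(30, O)) = Add(Add(Mul(3, 0), Add(Rational(-21, 2), Mul(-6, -2))), Mul(30, -102)) = Add(Add(0, Add(Rational(-21, 2), 12)), -3060) = Add(Add(0, Rational(3, 2)), -3060) = Add(Rational(3, 2), -3060) = Rational(-6117, 2)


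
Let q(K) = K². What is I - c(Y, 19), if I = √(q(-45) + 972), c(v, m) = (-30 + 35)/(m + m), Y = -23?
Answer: -5/38 + 9*√37 ≈ 54.613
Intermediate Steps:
c(v, m) = 5/(2*m) (c(v, m) = 5/((2*m)) = 5*(1/(2*m)) = 5/(2*m))
I = 9*√37 (I = √((-45)² + 972) = √(2025 + 972) = √2997 = 9*√37 ≈ 54.745)
I - c(Y, 19) = 9*√37 - 5/(2*19) = 9*√37 - 1*5/38 = 9*√37 - 5/38 = -5/38 + 9*√37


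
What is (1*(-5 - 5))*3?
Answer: -30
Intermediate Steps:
(1*(-5 - 5))*3 = (1*(-10))*3 = -10*3 = -30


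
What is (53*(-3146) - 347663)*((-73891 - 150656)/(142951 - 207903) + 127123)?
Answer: -4247469572676843/64952 ≈ -6.5394e+10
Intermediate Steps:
(53*(-3146) - 347663)*((-73891 - 150656)/(142951 - 207903) + 127123) = (-166738 - 347663)*(-224547/(-64952) + 127123) = -514401*(-224547*(-1/64952) + 127123) = -514401*(224547/64952 + 127123) = -514401*8257117643/64952 = -4247469572676843/64952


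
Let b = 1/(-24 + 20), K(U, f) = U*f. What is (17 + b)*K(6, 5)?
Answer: 1005/2 ≈ 502.50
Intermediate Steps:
b = -1/4 (b = 1/(-4) = -1/4 ≈ -0.25000)
(17 + b)*K(6, 5) = (17 - 1/4)*(6*5) = (67/4)*30 = 1005/2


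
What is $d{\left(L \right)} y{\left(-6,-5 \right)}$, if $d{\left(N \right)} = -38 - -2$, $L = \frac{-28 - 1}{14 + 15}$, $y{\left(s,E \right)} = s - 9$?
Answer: $540$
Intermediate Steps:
$y{\left(s,E \right)} = -9 + s$
$L = -1$ ($L = \frac{-28 + \left(-15 + 14\right)}{29} = \left(-28 - 1\right) \frac{1}{29} = \left(-29\right) \frac{1}{29} = -1$)
$d{\left(N \right)} = -36$ ($d{\left(N \right)} = -38 + 2 = -36$)
$d{\left(L \right)} y{\left(-6,-5 \right)} = - 36 \left(-9 - 6\right) = \left(-36\right) \left(-15\right) = 540$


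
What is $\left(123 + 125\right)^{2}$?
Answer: $61504$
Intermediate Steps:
$\left(123 + 125\right)^{2} = 248^{2} = 61504$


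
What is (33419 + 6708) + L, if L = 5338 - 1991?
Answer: 43474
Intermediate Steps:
L = 3347
(33419 + 6708) + L = (33419 + 6708) + 3347 = 40127 + 3347 = 43474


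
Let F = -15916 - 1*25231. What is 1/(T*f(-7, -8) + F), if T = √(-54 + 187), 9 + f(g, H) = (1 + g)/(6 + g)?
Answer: -41147/1693074412 + 3*√133/1693074412 ≈ -2.4283e-5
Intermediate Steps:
f(g, H) = -9 + (1 + g)/(6 + g)
T = √133 ≈ 11.533
F = -41147 (F = -15916 - 25231 = -41147)
1/(T*f(-7, -8) + F) = 1/(√133*((-53 - 8*(-7))/(6 - 7)) - 41147) = 1/(√133*((-53 + 56)/(-1)) - 41147) = 1/(√133*(-1*3) - 41147) = 1/(√133*(-3) - 41147) = 1/(-3*√133 - 41147) = 1/(-41147 - 3*√133)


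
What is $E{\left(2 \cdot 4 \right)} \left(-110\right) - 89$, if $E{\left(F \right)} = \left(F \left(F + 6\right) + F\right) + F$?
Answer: $-14169$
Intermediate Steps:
$E{\left(F \right)} = 2 F + F \left(6 + F\right)$ ($E{\left(F \right)} = \left(F \left(6 + F\right) + F\right) + F = \left(F + F \left(6 + F\right)\right) + F = 2 F + F \left(6 + F\right)$)
$E{\left(2 \cdot 4 \right)} \left(-110\right) - 89 = 2 \cdot 4 \left(8 + 2 \cdot 4\right) \left(-110\right) - 89 = 8 \left(8 + 8\right) \left(-110\right) - 89 = 8 \cdot 16 \left(-110\right) - 89 = 128 \left(-110\right) - 89 = -14080 - 89 = -14169$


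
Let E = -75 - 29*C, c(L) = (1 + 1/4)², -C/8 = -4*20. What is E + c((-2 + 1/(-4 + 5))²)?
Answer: -298135/16 ≈ -18633.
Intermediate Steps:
C = 640 (C = -(-32)*20 = -8*(-80) = 640)
c(L) = 25/16 (c(L) = (1 + ¼)² = (5/4)² = 25/16)
E = -18635 (E = -75 - 29*640 = -75 - 18560 = -18635)
E + c((-2 + 1/(-4 + 5))²) = -18635 + 25/16 = -298135/16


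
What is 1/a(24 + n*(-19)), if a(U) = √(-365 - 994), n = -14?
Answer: -I*√151/453 ≈ -0.027126*I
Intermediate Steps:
a(U) = 3*I*√151 (a(U) = √(-1359) = 3*I*√151)
1/a(24 + n*(-19)) = 1/(3*I*√151) = -I*√151/453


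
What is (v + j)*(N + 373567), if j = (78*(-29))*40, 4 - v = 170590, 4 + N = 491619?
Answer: -225869604012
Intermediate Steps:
N = 491615 (N = -4 + 491619 = 491615)
v = -170586 (v = 4 - 1*170590 = 4 - 170590 = -170586)
j = -90480 (j = -2262*40 = -90480)
(v + j)*(N + 373567) = (-170586 - 90480)*(491615 + 373567) = -261066*865182 = -225869604012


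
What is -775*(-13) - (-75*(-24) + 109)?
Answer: 8166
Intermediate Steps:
-775*(-13) - (-75*(-24) + 109) = 10075 - (1800 + 109) = 10075 - 1*1909 = 10075 - 1909 = 8166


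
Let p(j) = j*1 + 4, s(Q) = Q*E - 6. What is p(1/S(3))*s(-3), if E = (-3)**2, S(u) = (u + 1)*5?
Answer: -2673/20 ≈ -133.65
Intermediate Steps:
S(u) = 5 + 5*u (S(u) = (1 + u)*5 = 5 + 5*u)
E = 9
s(Q) = -6 + 9*Q (s(Q) = Q*9 - 6 = 9*Q - 6 = -6 + 9*Q)
p(j) = 4 + j (p(j) = j + 4 = 4 + j)
p(1/S(3))*s(-3) = (4 + 1/(5 + 5*3))*(-6 + 9*(-3)) = (4 + 1/(5 + 15))*(-6 - 27) = (4 + 1/20)*(-33) = (81/20)*(-33) = -2673/20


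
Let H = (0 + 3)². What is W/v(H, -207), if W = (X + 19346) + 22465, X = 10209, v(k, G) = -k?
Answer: -5780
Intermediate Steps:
H = 9 (H = 3² = 9)
W = 52020 (W = (10209 + 19346) + 22465 = 29555 + 22465 = 52020)
W/v(H, -207) = 52020/((-1*9)) = 52020/(-9) = 52020*(-⅑) = -5780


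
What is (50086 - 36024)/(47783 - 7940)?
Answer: 14062/39843 ≈ 0.35294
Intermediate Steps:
(50086 - 36024)/(47783 - 7940) = 14062/39843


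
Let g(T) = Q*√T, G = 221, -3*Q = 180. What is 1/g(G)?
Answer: -√221/13260 ≈ -0.0011211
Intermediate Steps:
Q = -60 (Q = -⅓*180 = -60)
g(T) = -60*√T
1/g(G) = 1/(-60*√221) = -√221/13260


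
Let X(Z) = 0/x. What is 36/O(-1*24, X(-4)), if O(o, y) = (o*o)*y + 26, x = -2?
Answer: 18/13 ≈ 1.3846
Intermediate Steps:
X(Z) = 0 (X(Z) = 0/(-2) = 0*(-½) = 0)
O(o, y) = 26 + y*o² (O(o, y) = o²*y + 26 = y*o² + 26 = 26 + y*o²)
36/O(-1*24, X(-4)) = 36/(26 + 0*(-1*24)²) = 36/(26 + 0*(-24)²) = 36/(26 + 0*576) = 36/(26 + 0) = 36/26 = 36*(1/26) = 18/13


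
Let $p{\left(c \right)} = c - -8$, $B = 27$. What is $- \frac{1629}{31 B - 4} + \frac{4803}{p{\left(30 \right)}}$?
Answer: $\frac{3938997}{31654} \approx 124.44$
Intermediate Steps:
$p{\left(c \right)} = 8 + c$ ($p{\left(c \right)} = c + 8 = 8 + c$)
$- \frac{1629}{31 B - 4} + \frac{4803}{p{\left(30 \right)}} = - \frac{1629}{31 \cdot 27 - 4} + \frac{4803}{8 + 30} = - \frac{1629}{837 - 4} + \frac{4803}{38} = - \frac{1629}{833} + 4803 \cdot \frac{1}{38} = \left(-1629\right) \frac{1}{833} + \frac{4803}{38} = - \frac{1629}{833} + \frac{4803}{38} = \frac{3938997}{31654}$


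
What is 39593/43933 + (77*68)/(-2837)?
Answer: -117707847/124637921 ≈ -0.94440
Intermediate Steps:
39593/43933 + (77*68)/(-2837) = 39593*(1/43933) + 5236*(-1/2837) = 39593/43933 - 5236/2837 = -117707847/124637921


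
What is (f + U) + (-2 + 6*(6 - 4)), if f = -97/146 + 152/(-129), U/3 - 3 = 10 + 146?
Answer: 9137453/18834 ≈ 485.16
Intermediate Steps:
U = 477 (U = 9 + 3*(10 + 146) = 9 + 3*156 = 9 + 468 = 477)
f = -34705/18834 (f = -97*1/146 + 152*(-1/129) = -97/146 - 152/129 = -34705/18834 ≈ -1.8427)
(f + U) + (-2 + 6*(6 - 4)) = (-34705/18834 + 477) + (-2 + 6*(6 - 4)) = 8949113/18834 + (-2 + 6*2) = 8949113/18834 + (-2 + 12) = 8949113/18834 + 10 = 9137453/18834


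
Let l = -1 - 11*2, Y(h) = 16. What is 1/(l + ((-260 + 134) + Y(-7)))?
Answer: -1/133 ≈ -0.0075188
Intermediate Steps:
l = -23 (l = -1 - 22 = -23)
1/(l + ((-260 + 134) + Y(-7))) = 1/(-23 + ((-260 + 134) + 16)) = 1/(-23 + (-126 + 16)) = 1/(-23 - 110) = 1/(-133) = -1/133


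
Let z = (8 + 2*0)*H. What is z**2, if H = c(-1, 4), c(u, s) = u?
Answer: 64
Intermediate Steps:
H = -1
z = -8 (z = (8 + 2*0)*(-1) = (8 + 0)*(-1) = 8*(-1) = -8)
z**2 = (-8)**2 = 64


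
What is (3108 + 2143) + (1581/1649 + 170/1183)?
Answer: 602684010/114751 ≈ 5252.1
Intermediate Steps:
(3108 + 2143) + (1581/1649 + 170/1183) = 5251 + (1581*(1/1649) + 170*(1/1183)) = 5251 + (93/97 + 170/1183) = 5251 + 126509/114751 = 602684010/114751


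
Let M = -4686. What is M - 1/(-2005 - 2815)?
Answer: -22586519/4820 ≈ -4686.0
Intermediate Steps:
M - 1/(-2005 - 2815) = -4686 - 1/(-2005 - 2815) = -4686 - 1/(-4820) = -4686 - 1*(-1/4820) = -4686 + 1/4820 = -22586519/4820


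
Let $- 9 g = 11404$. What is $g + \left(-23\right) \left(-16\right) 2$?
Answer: $- \frac{4780}{9} \approx -531.11$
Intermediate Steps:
$g = - \frac{11404}{9}$ ($g = \left(- \frac{1}{9}\right) 11404 = - \frac{11404}{9} \approx -1267.1$)
$g + \left(-23\right) \left(-16\right) 2 = - \frac{11404}{9} + \left(-23\right) \left(-16\right) 2 = - \frac{11404}{9} + 368 \cdot 2 = - \frac{11404}{9} + 736 = - \frac{4780}{9}$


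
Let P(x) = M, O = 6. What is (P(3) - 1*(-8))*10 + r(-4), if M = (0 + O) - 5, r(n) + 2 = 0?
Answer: 88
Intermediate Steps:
r(n) = -2 (r(n) = -2 + 0 = -2)
M = 1 (M = (0 + 6) - 5 = 6 - 5 = 1)
P(x) = 1
(P(3) - 1*(-8))*10 + r(-4) = (1 - 1*(-8))*10 - 2 = (1 + 8)*10 - 2 = 9*10 - 2 = 90 - 2 = 88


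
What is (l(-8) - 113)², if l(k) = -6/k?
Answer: 201601/16 ≈ 12600.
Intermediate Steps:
(l(-8) - 113)² = (-6/(-8) - 113)² = (-6*(-⅛) - 113)² = (¾ - 113)² = (-449/4)² = 201601/16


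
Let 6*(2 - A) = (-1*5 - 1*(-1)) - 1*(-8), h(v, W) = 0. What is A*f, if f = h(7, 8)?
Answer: 0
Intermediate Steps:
f = 0
A = 4/3 (A = 2 - ((-1*5 - 1*(-1)) - 1*(-8))/6 = 2 - ((-5 + 1) + 8)/6 = 2 - (-4 + 8)/6 = 2 - ⅙*4 = 2 - ⅔ = 4/3 ≈ 1.3333)
A*f = (4/3)*0 = 0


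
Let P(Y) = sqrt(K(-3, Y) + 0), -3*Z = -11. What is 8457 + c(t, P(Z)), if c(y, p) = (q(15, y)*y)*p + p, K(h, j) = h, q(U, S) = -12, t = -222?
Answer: 8457 + 2665*I*sqrt(3) ≈ 8457.0 + 4615.9*I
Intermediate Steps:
Z = 11/3 (Z = -1/3*(-11) = 11/3 ≈ 3.6667)
P(Y) = I*sqrt(3) (P(Y) = sqrt(-3 + 0) = sqrt(-3) = I*sqrt(3))
c(y, p) = p - 12*p*y (c(y, p) = (-12*y)*p + p = -12*p*y + p = p - 12*p*y)
8457 + c(t, P(Z)) = 8457 + (I*sqrt(3))*(1 - 12*(-222)) = 8457 + (I*sqrt(3))*(1 + 2664) = 8457 + (I*sqrt(3))*2665 = 8457 + 2665*I*sqrt(3)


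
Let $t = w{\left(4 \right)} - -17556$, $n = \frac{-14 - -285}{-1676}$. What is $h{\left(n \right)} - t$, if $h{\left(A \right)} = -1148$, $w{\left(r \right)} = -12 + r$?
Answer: $-18696$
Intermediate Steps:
$n = - \frac{271}{1676}$ ($n = \left(-14 + 285\right) \left(- \frac{1}{1676}\right) = 271 \left(- \frac{1}{1676}\right) = - \frac{271}{1676} \approx -0.16169$)
$t = 17548$ ($t = \left(-12 + 4\right) - -17556 = -8 + 17556 = 17548$)
$h{\left(n \right)} - t = -1148 - 17548 = -18696$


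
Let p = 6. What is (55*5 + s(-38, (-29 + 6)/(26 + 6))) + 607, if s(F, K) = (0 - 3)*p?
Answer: 864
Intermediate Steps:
s(F, K) = -18 (s(F, K) = (0 - 3)*6 = -3*6 = -18)
(55*5 + s(-38, (-29 + 6)/(26 + 6))) + 607 = (55*5 - 18) + 607 = (275 - 18) + 607 = 257 + 607 = 864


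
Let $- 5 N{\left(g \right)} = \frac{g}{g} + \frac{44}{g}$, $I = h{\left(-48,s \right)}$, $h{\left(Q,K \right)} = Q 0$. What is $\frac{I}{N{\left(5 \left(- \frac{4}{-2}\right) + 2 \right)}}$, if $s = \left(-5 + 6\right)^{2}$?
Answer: $0$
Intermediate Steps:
$s = 1$ ($s = 1^{2} = 1$)
$h{\left(Q,K \right)} = 0$
$I = 0$
$N{\left(g \right)} = - \frac{1}{5} - \frac{44}{5 g}$ ($N{\left(g \right)} = - \frac{\frac{g}{g} + \frac{44}{g}}{5} = - \frac{1 + \frac{44}{g}}{5} = - \frac{1}{5} - \frac{44}{5 g}$)
$\frac{I}{N{\left(5 \left(- \frac{4}{-2}\right) + 2 \right)}} = \frac{0}{\frac{1}{5} \frac{1}{5 \left(- \frac{4}{-2}\right) + 2} \left(-44 - \left(5 \left(- \frac{4}{-2}\right) + 2\right)\right)} = \frac{0}{\frac{1}{5} \frac{1}{5 \left(\left(-4\right) \left(- \frac{1}{2}\right)\right) + 2} \left(-44 - \left(5 \left(\left(-4\right) \left(- \frac{1}{2}\right)\right) + 2\right)\right)} = \frac{0}{\frac{1}{5} \frac{1}{5 \cdot 2 + 2} \left(-44 - \left(5 \cdot 2 + 2\right)\right)} = \frac{0}{\frac{1}{5} \frac{1}{10 + 2} \left(-44 - \left(10 + 2\right)\right)} = \frac{0}{\frac{1}{5} \cdot \frac{1}{12} \left(-44 - 12\right)} = \frac{0}{\frac{1}{5} \cdot \frac{1}{12} \left(-56\right)} = \frac{0}{- \frac{14}{15}} = 0 \left(- \frac{15}{14}\right) = 0$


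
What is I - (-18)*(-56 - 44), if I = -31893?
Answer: -33693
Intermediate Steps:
I - (-18)*(-56 - 44) = -31893 - (-18)*(-56 - 44) = -31893 - (-18)*(-100) = -31893 - 1*1800 = -31893 - 1800 = -33693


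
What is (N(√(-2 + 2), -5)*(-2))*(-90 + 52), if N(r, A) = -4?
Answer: -304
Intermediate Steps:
(N(√(-2 + 2), -5)*(-2))*(-90 + 52) = (-4*(-2))*(-90 + 52) = 8*(-38) = -304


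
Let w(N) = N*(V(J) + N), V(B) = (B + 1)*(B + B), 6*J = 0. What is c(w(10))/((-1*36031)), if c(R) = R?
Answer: -100/36031 ≈ -0.0027754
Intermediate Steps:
J = 0 (J = (⅙)*0 = 0)
V(B) = 2*B*(1 + B) (V(B) = (1 + B)*(2*B) = 2*B*(1 + B))
w(N) = N² (w(N) = N*(2*0*(1 + 0) + N) = N*(2*0*1 + N) = N*(0 + N) = N*N = N²)
c(w(10))/((-1*36031)) = 10²/((-1*36031)) = 100/(-36031) = 100*(-1/36031) = -100/36031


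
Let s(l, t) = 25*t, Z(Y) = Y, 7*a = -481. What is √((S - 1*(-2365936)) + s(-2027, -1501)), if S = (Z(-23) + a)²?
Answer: √114504303/7 ≈ 1528.7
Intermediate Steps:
a = -481/7 (a = (⅐)*(-481) = -481/7 ≈ -68.714)
S = 412164/49 (S = (-23 - 481/7)² = (-642/7)² = 412164/49 ≈ 8411.5)
√((S - 1*(-2365936)) + s(-2027, -1501)) = √((412164/49 - 1*(-2365936)) + 25*(-1501)) = √((412164/49 + 2365936) - 37525) = √(116343028/49 - 37525) = √(114504303/49) = √114504303/7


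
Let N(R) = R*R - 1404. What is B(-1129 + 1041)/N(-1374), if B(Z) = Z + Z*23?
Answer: -88/78603 ≈ -0.0011196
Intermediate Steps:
B(Z) = 24*Z (B(Z) = Z + 23*Z = 24*Z)
N(R) = -1404 + R² (N(R) = R² - 1404 = -1404 + R²)
B(-1129 + 1041)/N(-1374) = (24*(-1129 + 1041))/(-1404 + (-1374)²) = (24*(-88))/(-1404 + 1887876) = -2112/1886472 = -2112*1/1886472 = -88/78603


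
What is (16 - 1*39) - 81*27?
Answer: -2210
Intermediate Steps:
(16 - 1*39) - 81*27 = (16 - 39) - 2187 = -23 - 2187 = -2210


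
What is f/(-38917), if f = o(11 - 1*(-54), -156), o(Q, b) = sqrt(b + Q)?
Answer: -I*sqrt(91)/38917 ≈ -0.00024512*I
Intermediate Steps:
o(Q, b) = sqrt(Q + b)
f = I*sqrt(91) (f = sqrt((11 - 1*(-54)) - 156) = sqrt((11 + 54) - 156) = sqrt(65 - 156) = sqrt(-91) = I*sqrt(91) ≈ 9.5394*I)
f/(-38917) = (I*sqrt(91))/(-38917) = (I*sqrt(91))*(-1/38917) = -I*sqrt(91)/38917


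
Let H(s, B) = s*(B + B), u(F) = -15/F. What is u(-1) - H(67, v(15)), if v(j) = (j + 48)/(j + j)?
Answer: -1332/5 ≈ -266.40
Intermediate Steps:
v(j) = (48 + j)/(2*j) (v(j) = (48 + j)/((2*j)) = (48 + j)*(1/(2*j)) = (48 + j)/(2*j))
H(s, B) = 2*B*s (H(s, B) = s*(2*B) = 2*B*s)
u(-1) - H(67, v(15)) = -15/(-1) - 2*(1/2)*(48 + 15)/15*67 = -15*(-1) - 2*(1/2)*(1/15)*63*67 = 15 - 2*21*67/10 = 15 - 1*1407/5 = 15 - 1407/5 = -1332/5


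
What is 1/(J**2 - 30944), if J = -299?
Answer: 1/58457 ≈ 1.7107e-5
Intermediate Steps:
1/(J**2 - 30944) = 1/((-299)**2 - 30944) = 1/(89401 - 30944) = 1/58457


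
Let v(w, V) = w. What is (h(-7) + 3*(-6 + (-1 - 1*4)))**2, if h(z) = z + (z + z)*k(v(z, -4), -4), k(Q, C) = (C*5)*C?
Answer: 1345600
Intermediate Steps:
k(Q, C) = 5*C**2 (k(Q, C) = (5*C)*C = 5*C**2)
h(z) = 161*z (h(z) = z + (z + z)*(5*(-4)**2) = z + (2*z)*(5*16) = z + (2*z)*80 = z + 160*z = 161*z)
(h(-7) + 3*(-6 + (-1 - 1*4)))**2 = (161*(-7) + 3*(-6 + (-1 - 1*4)))**2 = (-1127 + 3*(-6 + (-1 - 4)))**2 = (-1127 + 3*(-6 - 5))**2 = (-1127 + 3*(-11))**2 = (-1127 - 33)**2 = (-1160)**2 = 1345600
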